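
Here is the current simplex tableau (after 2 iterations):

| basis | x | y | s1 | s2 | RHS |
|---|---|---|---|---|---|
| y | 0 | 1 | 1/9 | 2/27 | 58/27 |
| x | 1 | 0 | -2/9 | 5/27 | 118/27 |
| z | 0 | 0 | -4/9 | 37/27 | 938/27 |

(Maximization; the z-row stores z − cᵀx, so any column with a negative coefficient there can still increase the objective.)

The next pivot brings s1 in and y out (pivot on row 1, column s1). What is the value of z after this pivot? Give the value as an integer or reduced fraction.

130/3

Minimum ratio for s1: (58/27)/(1/9) = 58/3.
z changes by −(z-row coeff of s1)·ratio = −(-4/9)·(58/3) = 232/27.
New z = 938/27 + (232/27) = 130/3.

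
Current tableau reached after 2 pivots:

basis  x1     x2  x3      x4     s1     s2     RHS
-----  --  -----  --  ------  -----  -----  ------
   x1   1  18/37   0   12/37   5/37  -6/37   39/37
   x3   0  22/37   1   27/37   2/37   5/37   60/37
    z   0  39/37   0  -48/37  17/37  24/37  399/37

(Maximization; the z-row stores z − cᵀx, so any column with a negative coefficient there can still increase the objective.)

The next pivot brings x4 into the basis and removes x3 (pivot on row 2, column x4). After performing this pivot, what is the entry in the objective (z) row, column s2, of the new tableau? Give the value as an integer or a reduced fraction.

Pivot element is row 2, column x4: 27/37.
Normalize row 2: new (row 2, s2) = (5/37)/(27/37) = 5/27.
z-row ← z-row − (-48/37)·(new row 2): 24/37 − (-48/37)·(5/27) = 8/9.

8/9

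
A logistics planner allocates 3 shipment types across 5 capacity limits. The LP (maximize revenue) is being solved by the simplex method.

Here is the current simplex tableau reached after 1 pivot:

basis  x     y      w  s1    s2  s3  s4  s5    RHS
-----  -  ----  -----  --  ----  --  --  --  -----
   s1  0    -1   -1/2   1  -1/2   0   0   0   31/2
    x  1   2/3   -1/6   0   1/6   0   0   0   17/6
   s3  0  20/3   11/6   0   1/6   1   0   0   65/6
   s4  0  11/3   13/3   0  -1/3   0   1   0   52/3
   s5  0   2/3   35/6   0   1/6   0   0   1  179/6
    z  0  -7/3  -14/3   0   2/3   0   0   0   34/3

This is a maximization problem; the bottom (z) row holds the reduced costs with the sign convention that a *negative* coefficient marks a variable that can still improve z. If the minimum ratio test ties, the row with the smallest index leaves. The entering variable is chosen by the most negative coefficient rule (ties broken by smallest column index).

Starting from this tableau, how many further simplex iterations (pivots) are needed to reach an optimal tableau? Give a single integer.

1

pivot: w in, s4 out → z = 30
No improving column remains; optimal.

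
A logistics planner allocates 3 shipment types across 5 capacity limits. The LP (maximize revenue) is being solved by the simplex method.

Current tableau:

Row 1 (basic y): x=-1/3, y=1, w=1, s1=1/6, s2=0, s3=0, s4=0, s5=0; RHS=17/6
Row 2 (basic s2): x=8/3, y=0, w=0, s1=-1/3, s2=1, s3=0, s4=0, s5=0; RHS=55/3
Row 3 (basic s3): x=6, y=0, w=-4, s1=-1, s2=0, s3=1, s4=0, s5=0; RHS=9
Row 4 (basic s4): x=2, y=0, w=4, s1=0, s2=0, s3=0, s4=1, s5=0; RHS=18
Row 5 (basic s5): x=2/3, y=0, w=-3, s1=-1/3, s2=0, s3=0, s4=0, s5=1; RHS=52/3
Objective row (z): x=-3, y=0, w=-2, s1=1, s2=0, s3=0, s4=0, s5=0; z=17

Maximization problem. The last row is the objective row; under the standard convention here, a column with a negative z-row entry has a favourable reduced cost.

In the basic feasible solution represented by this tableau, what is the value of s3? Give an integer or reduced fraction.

9

s3 is basic (row 3); its value is the RHS of that row: 9.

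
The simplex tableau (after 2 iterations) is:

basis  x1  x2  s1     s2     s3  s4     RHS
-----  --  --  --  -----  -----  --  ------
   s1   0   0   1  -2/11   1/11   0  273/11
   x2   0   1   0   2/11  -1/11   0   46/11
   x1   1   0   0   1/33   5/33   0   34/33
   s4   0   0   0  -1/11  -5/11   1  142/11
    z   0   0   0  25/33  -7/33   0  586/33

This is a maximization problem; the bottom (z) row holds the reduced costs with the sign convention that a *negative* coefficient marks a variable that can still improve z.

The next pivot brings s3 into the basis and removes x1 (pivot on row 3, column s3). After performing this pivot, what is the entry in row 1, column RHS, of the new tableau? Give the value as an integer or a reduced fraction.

121/5

Pivot element is row 3, column s3: 5/33.
Normalize row 3: new (row 3, RHS) = (34/33)/(5/33) = 34/5.
row 1 ← row 1 − (1/11)·(new row 3): 273/11 − (1/11)·(34/5) = 121/5.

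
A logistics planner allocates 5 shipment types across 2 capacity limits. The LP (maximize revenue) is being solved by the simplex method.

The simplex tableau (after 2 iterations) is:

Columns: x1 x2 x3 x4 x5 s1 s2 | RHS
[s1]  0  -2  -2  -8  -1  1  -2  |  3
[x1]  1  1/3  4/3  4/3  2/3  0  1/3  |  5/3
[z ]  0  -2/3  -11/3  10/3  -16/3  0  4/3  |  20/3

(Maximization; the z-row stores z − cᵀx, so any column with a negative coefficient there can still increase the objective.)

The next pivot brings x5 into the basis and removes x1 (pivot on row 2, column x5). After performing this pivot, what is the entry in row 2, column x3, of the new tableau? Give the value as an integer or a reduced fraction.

Pivot element is row 2, column x5: 2/3.
Normalize row 2: new (row 2, x3) = (4/3)/(2/3) = 2.
Row 2 is the pivot row, so the entry is 2.

2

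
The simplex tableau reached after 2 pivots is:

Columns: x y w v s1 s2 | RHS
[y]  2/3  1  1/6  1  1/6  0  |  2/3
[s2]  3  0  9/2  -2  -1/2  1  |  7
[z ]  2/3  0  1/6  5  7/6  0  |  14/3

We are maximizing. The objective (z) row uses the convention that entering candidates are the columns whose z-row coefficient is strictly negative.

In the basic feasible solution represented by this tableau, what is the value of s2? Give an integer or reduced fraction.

7

s2 is basic (row 2); its value is the RHS of that row: 7.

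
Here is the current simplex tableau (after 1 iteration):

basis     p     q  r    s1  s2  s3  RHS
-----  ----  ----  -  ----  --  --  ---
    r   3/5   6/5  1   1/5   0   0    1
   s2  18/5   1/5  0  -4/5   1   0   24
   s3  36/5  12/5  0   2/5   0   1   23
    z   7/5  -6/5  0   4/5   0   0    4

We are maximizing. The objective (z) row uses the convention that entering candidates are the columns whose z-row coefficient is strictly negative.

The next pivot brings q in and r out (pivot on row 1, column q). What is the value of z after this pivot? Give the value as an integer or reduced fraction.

Minimum ratio for q: 1/(6/5) = 5/6.
z changes by −(z-row coeff of q)·ratio = −(-6/5)·(5/6) = 1.
New z = 4 + 1 = 5.

5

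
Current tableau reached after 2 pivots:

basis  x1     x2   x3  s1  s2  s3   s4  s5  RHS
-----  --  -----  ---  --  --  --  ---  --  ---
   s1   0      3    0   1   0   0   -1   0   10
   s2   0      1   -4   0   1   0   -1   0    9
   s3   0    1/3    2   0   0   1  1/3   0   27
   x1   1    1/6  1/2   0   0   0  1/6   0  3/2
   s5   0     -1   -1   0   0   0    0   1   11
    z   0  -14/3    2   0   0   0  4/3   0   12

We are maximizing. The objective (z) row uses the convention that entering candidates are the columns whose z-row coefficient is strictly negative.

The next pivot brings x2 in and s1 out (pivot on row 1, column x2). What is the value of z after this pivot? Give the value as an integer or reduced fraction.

Minimum ratio for x2: 10/3 = 10/3.
z changes by −(z-row coeff of x2)·ratio = −(-14/3)·(10/3) = 140/9.
New z = 12 + (140/9) = 248/9.

248/9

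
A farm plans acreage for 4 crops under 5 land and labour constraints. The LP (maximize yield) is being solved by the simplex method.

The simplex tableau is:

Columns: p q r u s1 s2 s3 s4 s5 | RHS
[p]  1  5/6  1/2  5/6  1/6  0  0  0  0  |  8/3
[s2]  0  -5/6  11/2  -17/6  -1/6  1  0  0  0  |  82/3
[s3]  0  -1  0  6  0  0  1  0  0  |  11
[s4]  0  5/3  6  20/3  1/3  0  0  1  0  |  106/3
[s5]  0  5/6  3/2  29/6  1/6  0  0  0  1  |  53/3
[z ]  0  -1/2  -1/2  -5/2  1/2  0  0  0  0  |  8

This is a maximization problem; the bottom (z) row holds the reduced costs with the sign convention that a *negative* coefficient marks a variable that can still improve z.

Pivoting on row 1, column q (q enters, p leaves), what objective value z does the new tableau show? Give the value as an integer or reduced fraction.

48/5

Minimum ratio for q: (8/3)/(5/6) = 16/5.
z changes by −(z-row coeff of q)·ratio = −(-1/2)·(16/5) = 8/5.
New z = 8 + (8/5) = 48/5.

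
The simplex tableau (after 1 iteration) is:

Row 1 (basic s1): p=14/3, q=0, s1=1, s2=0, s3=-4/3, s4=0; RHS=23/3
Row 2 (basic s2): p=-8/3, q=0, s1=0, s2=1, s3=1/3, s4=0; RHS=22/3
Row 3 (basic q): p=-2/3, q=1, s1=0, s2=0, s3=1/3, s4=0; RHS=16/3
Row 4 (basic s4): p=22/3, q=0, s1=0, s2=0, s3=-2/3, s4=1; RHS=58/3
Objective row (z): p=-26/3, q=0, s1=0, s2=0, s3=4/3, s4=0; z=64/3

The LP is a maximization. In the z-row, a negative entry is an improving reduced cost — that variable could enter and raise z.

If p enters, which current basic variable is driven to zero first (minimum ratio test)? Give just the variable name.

s1

Ratios: row 1 (s1): (23/3)/(14/3) = 23/14; row 2 (s2): entry -8/3 ≤ 0, skip; row 3 (q): entry -2/3 ≤ 0, skip; row 4 (s4): (58/3)/(22/3) = 29/11.
Minimum ratio 23/14 is in the s1 row, so s1 leaves.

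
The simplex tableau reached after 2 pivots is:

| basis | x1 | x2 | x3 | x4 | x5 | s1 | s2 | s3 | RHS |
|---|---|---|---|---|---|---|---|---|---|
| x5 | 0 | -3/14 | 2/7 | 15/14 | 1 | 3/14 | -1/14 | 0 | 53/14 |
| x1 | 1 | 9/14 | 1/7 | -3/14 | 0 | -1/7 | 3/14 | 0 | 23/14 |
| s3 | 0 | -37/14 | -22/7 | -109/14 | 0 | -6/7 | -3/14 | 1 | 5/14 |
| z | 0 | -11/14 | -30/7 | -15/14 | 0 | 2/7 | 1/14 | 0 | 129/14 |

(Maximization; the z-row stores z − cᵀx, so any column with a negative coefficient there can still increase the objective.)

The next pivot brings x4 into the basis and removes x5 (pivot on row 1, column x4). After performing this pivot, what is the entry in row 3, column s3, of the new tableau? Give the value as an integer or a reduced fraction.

1

Pivot element is row 1, column x4: 15/14.
Normalize row 1: new (row 1, s3) = 0/(15/14) = 0.
row 3 ← row 3 − (-109/14)·(new row 1): 1 − (-109/14)·0 = 1.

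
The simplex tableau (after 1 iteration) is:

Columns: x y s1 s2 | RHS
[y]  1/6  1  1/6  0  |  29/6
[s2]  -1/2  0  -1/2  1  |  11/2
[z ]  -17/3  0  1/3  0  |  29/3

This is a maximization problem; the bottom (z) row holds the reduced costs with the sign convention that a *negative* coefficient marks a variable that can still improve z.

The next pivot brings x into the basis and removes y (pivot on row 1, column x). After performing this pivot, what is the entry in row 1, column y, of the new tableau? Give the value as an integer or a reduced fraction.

6

Pivot element is row 1, column x: 1/6.
Normalize row 1: new (row 1, y) = 1/(1/6) = 6.
Row 1 is the pivot row, so the entry is 6.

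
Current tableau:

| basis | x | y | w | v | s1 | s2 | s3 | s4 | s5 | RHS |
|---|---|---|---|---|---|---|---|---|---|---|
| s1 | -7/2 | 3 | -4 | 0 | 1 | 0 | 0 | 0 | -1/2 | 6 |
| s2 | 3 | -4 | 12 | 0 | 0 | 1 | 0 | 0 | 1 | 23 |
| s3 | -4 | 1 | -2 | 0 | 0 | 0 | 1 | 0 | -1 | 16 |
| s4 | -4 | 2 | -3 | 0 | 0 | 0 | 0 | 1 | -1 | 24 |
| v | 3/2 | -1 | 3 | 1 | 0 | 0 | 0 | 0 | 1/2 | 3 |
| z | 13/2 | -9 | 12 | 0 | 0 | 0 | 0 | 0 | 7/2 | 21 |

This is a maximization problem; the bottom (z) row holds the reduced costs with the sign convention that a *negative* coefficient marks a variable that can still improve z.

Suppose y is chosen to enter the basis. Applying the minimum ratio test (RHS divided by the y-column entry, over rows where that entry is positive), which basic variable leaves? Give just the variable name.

s1

Ratios: row 1 (s1): 6/3 = 2; row 2 (s2): entry -4 ≤ 0, skip; row 3 (s3): 16/1 = 16; row 4 (s4): 24/2 = 12; row 5 (v): entry -1 ≤ 0, skip.
Minimum ratio 2 is in the s1 row, so s1 leaves.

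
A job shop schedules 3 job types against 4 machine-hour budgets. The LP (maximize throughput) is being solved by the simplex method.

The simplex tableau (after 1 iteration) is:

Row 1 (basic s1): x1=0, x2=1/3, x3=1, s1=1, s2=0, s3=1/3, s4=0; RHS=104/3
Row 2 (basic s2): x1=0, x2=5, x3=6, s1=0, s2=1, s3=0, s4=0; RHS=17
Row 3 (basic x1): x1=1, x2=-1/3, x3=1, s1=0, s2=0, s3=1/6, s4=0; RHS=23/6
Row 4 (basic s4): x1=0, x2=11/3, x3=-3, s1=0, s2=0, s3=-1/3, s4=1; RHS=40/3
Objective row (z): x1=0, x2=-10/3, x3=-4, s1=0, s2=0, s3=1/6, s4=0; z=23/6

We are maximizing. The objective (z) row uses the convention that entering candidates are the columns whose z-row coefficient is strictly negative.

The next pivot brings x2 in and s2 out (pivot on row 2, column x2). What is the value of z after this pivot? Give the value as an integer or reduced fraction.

91/6

Minimum ratio for x2: 17/5 = 17/5.
z changes by −(z-row coeff of x2)·ratio = −(-10/3)·(17/5) = 34/3.
New z = 23/6 + (34/3) = 91/6.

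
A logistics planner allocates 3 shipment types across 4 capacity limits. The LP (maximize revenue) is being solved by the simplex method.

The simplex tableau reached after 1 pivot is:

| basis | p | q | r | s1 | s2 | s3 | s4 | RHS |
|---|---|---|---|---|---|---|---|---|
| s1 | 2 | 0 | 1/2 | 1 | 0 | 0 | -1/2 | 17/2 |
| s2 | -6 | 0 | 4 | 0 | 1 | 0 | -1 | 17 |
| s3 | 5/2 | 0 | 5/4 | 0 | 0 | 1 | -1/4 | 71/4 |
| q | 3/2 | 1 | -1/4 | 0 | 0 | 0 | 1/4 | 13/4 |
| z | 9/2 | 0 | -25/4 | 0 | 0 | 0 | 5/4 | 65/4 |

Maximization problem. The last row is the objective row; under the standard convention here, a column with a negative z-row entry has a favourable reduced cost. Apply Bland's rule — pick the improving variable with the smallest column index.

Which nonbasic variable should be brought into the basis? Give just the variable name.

Objective-row coefficients: p: 9/2, q: 0, r: -25/4, s1: 0, s2: 0, s3: 0, s4: 5/4.
Improving columns: r. Bland's rule picks the smallest column index → r.

r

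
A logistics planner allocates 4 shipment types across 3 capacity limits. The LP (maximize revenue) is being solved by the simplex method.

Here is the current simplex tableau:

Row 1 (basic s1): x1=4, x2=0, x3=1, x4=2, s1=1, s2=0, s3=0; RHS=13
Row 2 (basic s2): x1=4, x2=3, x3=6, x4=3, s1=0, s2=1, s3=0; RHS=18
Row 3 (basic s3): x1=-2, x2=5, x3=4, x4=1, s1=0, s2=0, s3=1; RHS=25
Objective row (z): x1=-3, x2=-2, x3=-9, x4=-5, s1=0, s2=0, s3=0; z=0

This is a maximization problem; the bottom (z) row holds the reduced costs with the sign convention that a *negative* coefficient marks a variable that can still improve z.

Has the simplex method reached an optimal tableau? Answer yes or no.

no

Column x1 has objective-row coefficient -3, which is negative; an improving pivot exists, so not yet optimal.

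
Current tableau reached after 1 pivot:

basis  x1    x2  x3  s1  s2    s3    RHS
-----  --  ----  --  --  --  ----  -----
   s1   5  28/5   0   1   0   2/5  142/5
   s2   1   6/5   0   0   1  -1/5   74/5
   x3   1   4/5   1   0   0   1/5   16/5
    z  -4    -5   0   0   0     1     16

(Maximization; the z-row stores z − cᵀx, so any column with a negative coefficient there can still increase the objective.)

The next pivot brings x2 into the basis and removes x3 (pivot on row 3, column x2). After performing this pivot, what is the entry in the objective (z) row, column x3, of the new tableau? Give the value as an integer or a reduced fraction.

Pivot element is row 3, column x2: 4/5.
Normalize row 3: new (row 3, x3) = 1/(4/5) = 5/4.
z-row ← z-row − (-5)·(new row 3): 0 − (-5)·(5/4) = 25/4.

25/4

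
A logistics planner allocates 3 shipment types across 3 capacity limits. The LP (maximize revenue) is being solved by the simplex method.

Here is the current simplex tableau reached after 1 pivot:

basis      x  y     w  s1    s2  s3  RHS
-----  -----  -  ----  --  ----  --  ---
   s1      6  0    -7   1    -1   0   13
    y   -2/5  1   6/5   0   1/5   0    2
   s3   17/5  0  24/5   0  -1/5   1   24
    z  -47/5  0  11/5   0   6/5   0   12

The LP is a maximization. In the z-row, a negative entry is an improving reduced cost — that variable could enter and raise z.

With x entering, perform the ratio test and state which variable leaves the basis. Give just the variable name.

Ratios: row 1 (s1): 13/6 = 13/6; row 2 (y): entry -2/5 ≤ 0, skip; row 3 (s3): 24/(17/5) = 120/17.
Minimum ratio 13/6 is in the s1 row, so s1 leaves.

s1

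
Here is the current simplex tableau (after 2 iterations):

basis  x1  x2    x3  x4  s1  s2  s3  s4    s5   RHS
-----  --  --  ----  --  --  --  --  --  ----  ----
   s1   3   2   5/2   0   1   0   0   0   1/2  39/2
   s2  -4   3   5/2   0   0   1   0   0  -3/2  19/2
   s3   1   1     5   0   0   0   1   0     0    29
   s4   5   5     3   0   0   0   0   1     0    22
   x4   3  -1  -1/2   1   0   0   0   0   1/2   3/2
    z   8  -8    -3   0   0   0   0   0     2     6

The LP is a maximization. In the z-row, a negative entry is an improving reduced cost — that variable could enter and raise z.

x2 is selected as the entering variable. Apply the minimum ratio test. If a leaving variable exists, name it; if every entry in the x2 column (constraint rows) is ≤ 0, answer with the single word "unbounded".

Ratios: row 1 (s1): (39/2)/2 = 39/4; row 2 (s2): (19/2)/3 = 19/6; row 3 (s3): 29/1 = 29; row 4 (s4): 22/5 = 22/5; row 5 (x4): entry -1 ≤ 0, skip.
Minimum ratio is in the s2 row, so s2 leaves.

s2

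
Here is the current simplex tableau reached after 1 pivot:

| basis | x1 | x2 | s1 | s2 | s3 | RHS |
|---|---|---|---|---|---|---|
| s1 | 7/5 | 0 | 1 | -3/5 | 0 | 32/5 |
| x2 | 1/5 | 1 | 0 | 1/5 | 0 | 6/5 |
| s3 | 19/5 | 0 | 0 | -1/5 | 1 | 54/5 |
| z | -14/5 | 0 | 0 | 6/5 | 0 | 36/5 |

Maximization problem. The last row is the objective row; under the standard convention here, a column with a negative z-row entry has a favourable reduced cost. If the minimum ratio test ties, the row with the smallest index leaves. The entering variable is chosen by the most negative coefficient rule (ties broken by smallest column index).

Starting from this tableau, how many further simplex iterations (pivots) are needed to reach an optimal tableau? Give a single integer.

1

pivot: x1 in, s3 out → z = 288/19
No improving column remains; optimal.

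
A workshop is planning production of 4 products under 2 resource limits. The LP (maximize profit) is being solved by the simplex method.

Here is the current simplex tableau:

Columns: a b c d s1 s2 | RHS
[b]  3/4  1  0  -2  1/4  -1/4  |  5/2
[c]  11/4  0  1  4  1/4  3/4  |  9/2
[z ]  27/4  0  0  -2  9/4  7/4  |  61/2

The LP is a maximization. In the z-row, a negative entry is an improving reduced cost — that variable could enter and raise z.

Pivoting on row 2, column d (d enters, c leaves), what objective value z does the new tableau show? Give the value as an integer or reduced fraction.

Minimum ratio for d: (9/2)/4 = 9/8.
z changes by −(z-row coeff of d)·ratio = −(-2)·(9/8) = 9/4.
New z = 61/2 + (9/4) = 131/4.

131/4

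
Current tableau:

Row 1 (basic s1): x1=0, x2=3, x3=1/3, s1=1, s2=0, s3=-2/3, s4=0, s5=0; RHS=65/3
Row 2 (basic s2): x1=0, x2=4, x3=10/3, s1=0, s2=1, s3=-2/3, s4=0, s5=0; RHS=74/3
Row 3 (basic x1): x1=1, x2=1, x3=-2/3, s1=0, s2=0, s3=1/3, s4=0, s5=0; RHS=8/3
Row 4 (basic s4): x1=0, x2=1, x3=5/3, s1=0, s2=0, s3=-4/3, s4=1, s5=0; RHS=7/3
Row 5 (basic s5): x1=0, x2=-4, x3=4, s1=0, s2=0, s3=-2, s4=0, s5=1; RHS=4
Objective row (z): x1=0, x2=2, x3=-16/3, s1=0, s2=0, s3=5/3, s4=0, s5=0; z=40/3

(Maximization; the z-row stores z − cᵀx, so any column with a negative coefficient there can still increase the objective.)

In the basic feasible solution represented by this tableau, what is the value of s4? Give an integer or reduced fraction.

s4 is basic (row 4); its value is the RHS of that row: 7/3.

7/3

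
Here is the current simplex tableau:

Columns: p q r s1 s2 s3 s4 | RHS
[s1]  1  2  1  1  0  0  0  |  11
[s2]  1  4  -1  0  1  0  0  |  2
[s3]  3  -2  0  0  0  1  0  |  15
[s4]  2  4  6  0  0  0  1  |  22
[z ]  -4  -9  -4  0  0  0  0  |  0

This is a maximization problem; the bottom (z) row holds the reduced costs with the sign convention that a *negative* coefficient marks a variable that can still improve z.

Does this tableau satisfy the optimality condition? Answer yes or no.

Column p has objective-row coefficient -4, which is negative; an improving pivot exists, so not yet optimal.

no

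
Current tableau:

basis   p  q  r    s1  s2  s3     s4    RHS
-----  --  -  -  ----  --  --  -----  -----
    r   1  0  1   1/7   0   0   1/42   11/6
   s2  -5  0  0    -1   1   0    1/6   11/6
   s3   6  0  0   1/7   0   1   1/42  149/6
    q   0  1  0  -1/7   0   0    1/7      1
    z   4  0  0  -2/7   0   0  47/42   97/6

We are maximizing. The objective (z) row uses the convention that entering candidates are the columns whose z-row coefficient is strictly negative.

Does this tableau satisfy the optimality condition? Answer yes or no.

Column s1 has objective-row coefficient -2/7, which is negative; an improving pivot exists, so not yet optimal.

no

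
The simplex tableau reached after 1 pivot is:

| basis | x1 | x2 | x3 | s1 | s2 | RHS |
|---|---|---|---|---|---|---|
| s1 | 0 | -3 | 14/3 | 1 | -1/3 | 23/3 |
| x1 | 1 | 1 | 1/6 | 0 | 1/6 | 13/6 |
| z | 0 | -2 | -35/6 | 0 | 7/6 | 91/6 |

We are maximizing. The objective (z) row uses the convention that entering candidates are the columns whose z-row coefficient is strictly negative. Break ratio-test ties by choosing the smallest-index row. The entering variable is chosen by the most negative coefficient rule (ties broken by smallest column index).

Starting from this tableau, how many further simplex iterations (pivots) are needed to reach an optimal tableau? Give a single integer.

pivot: x3 in, s1 out → z = 99/4
pivot: x2 in, x1 out → z = 1072/31
No improving column remains; optimal.

2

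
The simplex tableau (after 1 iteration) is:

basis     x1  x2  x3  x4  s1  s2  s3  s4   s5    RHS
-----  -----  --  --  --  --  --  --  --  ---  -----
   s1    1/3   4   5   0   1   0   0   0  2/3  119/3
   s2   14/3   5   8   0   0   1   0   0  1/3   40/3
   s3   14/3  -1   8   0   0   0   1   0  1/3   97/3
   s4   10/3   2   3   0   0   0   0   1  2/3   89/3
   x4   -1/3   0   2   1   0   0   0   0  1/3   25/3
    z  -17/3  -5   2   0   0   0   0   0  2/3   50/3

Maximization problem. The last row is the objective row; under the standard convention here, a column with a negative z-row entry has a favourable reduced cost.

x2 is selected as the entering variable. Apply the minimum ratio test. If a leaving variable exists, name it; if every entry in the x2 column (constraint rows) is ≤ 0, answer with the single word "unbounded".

s2

Ratios: row 1 (s1): (119/3)/4 = 119/12; row 2 (s2): (40/3)/5 = 8/3; row 3 (s3): entry -1 ≤ 0, skip; row 4 (s4): (89/3)/2 = 89/6; row 5 (x4): entry 0 ≤ 0, skip.
Minimum ratio is in the s2 row, so s2 leaves.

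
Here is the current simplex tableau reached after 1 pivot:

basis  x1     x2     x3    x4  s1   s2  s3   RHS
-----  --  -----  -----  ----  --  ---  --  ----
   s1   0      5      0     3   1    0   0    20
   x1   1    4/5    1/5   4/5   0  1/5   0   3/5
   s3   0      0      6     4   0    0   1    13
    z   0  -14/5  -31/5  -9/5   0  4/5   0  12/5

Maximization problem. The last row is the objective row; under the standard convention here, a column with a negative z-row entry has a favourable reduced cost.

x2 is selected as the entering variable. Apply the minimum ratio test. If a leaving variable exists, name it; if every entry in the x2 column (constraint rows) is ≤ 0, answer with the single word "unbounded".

Ratios: row 1 (s1): 20/5 = 4; row 2 (x1): (3/5)/(4/5) = 3/4; row 3 (s3): entry 0 ≤ 0, skip.
Minimum ratio is in the x1 row, so x1 leaves.

x1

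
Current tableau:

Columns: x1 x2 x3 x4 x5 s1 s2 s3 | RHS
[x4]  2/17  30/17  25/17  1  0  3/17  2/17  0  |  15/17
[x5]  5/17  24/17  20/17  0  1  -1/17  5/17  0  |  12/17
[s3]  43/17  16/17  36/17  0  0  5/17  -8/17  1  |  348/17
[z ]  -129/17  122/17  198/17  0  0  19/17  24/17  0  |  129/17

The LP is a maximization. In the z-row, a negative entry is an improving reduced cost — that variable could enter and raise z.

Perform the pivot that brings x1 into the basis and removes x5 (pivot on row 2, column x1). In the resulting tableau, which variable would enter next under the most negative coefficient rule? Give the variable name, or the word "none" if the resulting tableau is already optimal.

Pivot element 5/17. New z-row = old z-row − (-129/17)·(row 2/(5/17)).
Updated z-row coefficients: x1: 0, x2: 218/5, x3: 42, x4: 0, x5: 129/5, s1: -2/5, s2: 9, s3: 0.
The most negative is -2/5 in column s1, so s1 would enter next.

s1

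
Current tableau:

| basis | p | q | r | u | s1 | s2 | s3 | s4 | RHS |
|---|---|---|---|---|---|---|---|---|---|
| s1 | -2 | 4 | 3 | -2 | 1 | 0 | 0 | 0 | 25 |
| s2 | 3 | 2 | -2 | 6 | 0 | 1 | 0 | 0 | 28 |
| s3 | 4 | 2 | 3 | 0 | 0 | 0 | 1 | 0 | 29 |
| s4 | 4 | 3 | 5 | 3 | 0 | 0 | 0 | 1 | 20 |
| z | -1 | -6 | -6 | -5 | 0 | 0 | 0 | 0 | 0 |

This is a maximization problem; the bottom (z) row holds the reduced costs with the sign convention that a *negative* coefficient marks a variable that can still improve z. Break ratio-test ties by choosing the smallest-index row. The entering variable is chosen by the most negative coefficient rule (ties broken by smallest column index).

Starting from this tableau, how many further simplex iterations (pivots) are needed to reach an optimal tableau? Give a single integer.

2

pivot: q in, s1 out → z = 75/2
pivot: u in, s4 out → z = 715/18
No improving column remains; optimal.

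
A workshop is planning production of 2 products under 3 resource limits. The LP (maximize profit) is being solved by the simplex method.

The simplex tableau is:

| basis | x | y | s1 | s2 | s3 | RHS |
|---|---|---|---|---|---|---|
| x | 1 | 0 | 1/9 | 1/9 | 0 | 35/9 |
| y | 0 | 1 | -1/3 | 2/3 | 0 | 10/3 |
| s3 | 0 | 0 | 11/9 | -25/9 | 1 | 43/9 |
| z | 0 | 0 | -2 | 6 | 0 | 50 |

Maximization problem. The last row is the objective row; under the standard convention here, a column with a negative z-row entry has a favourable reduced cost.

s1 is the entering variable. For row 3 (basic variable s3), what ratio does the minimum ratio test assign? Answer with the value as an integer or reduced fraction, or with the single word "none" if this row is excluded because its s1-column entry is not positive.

Ratio = RHS / (s1 entry) = (43/9) / (11/9) = 43/11.

43/11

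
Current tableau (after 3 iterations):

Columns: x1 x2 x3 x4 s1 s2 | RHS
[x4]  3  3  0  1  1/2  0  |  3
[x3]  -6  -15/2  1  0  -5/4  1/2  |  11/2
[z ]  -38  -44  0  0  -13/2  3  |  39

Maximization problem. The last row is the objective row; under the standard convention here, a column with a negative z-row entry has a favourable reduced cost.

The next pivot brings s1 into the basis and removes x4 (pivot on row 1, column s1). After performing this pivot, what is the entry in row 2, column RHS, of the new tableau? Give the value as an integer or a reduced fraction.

13

Pivot element is row 1, column s1: 1/2.
Normalize row 1: new (row 1, RHS) = 3/(1/2) = 6.
row 2 ← row 2 − (-5/4)·(new row 1): 11/2 − (-5/4)·6 = 13.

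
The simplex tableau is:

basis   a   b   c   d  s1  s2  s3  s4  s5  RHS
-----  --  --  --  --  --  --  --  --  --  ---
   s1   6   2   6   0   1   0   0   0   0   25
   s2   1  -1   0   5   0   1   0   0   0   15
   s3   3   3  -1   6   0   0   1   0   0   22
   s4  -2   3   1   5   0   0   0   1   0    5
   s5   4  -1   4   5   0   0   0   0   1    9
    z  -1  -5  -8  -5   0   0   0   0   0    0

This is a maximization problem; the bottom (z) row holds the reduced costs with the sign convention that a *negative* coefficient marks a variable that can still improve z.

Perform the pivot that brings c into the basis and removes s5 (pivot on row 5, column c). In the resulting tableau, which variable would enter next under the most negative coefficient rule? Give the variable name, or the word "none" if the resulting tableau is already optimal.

b

Pivot element 4. New z-row = old z-row − (-8)·(row 5/4).
Updated z-row coefficients: a: 7, b: -7, c: 0, d: 5, s1: 0, s2: 0, s3: 0, s4: 0, s5: 2.
The most negative is -7 in column b, so b would enter next.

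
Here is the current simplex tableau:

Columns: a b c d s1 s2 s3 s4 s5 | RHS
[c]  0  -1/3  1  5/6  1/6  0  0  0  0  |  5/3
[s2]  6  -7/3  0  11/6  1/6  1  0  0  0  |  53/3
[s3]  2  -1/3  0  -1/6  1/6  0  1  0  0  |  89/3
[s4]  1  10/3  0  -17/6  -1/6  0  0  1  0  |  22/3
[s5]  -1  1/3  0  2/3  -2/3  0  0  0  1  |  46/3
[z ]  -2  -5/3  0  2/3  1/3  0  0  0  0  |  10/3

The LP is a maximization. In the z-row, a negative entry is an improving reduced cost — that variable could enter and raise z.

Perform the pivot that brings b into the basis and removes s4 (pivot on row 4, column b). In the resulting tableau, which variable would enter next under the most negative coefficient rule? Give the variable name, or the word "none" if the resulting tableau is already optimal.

Pivot element 10/3. New z-row = old z-row − (-5/3)·(row 4/(10/3)).
Updated z-row coefficients: a: -3/2, b: 0, c: 0, d: -3/4, s1: 1/4, s2: 0, s3: 0, s4: 1/2, s5: 0.
The most negative is -3/2 in column a, so a would enter next.

a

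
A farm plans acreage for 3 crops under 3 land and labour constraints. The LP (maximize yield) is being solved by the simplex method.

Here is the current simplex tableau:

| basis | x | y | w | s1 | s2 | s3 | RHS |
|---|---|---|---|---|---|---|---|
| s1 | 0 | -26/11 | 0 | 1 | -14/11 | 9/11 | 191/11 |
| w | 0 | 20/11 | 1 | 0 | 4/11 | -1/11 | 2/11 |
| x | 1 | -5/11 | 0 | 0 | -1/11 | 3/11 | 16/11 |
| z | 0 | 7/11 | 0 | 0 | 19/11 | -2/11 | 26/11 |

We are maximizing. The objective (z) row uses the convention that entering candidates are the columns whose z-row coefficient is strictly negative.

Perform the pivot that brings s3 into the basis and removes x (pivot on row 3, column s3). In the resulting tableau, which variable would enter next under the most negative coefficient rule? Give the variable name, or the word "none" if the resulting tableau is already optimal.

none

Pivot element 3/11. New z-row = old z-row − (-2/11)·(row 3/(3/11)).
Updated z-row coefficients: x: 2/3, y: 1/3, w: 0, s1: 0, s2: 5/3, s3: 0.
No coefficient is strictly negative; the tableau after this pivot is optimal.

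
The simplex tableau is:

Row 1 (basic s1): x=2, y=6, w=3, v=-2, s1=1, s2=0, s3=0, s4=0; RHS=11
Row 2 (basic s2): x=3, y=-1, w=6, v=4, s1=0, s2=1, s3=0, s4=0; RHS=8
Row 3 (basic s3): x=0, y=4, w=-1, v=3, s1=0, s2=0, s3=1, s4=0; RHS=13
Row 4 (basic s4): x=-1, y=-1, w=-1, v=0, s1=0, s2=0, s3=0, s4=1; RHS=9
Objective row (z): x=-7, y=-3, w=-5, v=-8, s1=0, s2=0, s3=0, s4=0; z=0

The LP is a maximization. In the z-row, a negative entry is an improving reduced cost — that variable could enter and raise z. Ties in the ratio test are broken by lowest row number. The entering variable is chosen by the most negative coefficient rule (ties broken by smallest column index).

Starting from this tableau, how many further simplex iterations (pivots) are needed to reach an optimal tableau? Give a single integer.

3

pivot: v in, s2 out → z = 16
pivot: y in, s3 out → z = 444/19
pivot: x in, s1 out → z = 788/29
No improving column remains; optimal.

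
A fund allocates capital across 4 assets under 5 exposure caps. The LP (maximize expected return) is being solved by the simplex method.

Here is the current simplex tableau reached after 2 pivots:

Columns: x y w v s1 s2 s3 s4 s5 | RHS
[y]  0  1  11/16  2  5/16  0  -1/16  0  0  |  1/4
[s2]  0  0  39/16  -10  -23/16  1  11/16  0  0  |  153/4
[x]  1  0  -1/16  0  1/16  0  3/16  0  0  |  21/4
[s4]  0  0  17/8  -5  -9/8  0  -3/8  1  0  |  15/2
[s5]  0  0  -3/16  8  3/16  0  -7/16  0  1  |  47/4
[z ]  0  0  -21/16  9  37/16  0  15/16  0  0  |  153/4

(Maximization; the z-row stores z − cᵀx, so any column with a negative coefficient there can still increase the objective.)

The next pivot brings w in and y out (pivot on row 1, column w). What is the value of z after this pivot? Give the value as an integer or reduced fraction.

426/11

Minimum ratio for w: (1/4)/(11/16) = 4/11.
z changes by −(z-row coeff of w)·ratio = −(-21/16)·(4/11) = 21/44.
New z = 153/4 + (21/44) = 426/11.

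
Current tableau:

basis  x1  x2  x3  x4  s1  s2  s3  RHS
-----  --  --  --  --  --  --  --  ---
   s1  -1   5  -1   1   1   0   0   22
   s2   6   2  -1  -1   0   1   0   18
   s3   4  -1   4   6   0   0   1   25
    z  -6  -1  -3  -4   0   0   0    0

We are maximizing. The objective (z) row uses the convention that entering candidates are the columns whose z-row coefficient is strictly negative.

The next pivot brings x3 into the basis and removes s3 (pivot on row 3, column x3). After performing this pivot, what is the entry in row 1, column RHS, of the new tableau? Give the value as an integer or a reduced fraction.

Pivot element is row 3, column x3: 4.
Normalize row 3: new (row 3, RHS) = 25/4 = 25/4.
row 1 ← row 1 − (-1)·(new row 3): 22 − (-1)·(25/4) = 113/4.

113/4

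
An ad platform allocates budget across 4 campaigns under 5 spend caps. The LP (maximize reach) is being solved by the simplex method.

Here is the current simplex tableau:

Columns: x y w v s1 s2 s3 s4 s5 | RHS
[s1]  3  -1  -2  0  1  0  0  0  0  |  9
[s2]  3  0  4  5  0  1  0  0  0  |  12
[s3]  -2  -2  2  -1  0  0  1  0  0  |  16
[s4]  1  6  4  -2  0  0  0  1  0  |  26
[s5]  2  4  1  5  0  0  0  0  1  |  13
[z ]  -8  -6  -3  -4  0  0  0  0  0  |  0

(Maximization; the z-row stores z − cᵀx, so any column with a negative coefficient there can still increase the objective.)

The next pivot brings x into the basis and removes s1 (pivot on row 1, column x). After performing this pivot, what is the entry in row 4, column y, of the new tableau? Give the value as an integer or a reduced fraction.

Pivot element is row 1, column x: 3.
Normalize row 1: new (row 1, y) = (-1)/3 = -1/3.
row 4 ← row 4 − 1·(new row 1): 6 − 1·(-1/3) = 19/3.

19/3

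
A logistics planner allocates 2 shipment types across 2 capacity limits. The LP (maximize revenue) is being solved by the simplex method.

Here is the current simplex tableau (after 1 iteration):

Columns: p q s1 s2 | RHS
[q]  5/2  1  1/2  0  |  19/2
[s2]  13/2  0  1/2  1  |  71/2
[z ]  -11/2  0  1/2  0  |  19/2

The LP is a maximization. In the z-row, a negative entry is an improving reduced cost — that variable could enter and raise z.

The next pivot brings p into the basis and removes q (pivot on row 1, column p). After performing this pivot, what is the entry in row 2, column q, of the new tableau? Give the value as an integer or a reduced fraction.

Pivot element is row 1, column p: 5/2.
Normalize row 1: new (row 1, q) = 1/(5/2) = 2/5.
row 2 ← row 2 − (13/2)·(new row 1): 0 − (13/2)·(2/5) = -13/5.

-13/5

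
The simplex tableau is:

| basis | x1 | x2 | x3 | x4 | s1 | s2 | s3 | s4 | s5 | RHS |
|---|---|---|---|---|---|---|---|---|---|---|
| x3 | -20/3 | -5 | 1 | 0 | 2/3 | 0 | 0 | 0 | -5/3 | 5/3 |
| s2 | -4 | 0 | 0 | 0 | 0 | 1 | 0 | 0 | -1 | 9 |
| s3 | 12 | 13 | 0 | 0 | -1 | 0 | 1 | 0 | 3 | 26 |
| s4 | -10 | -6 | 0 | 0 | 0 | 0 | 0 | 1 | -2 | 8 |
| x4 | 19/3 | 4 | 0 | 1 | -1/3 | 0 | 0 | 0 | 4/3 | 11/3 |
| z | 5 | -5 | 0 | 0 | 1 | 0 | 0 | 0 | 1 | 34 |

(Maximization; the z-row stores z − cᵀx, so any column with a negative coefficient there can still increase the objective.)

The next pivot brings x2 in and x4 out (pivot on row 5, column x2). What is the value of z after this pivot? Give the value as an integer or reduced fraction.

Minimum ratio for x2: (11/3)/4 = 11/12.
z changes by −(z-row coeff of x2)·ratio = −(-5)·(11/12) = 55/12.
New z = 34 + (55/12) = 463/12.

463/12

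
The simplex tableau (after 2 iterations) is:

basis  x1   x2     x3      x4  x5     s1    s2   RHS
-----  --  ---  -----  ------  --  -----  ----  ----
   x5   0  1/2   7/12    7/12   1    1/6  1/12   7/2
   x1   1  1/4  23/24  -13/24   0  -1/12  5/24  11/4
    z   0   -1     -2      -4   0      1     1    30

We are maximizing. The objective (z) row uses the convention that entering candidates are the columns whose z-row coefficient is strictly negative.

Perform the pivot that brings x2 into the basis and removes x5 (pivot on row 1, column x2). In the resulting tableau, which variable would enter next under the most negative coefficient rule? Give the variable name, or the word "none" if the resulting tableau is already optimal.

x4

Pivot element 1/2. New z-row = old z-row − (-1)·(row 1/(1/2)).
Updated z-row coefficients: x1: 0, x2: 0, x3: -5/6, x4: -17/6, x5: 2, s1: 4/3, s2: 7/6.
The most negative is -17/6 in column x4, so x4 would enter next.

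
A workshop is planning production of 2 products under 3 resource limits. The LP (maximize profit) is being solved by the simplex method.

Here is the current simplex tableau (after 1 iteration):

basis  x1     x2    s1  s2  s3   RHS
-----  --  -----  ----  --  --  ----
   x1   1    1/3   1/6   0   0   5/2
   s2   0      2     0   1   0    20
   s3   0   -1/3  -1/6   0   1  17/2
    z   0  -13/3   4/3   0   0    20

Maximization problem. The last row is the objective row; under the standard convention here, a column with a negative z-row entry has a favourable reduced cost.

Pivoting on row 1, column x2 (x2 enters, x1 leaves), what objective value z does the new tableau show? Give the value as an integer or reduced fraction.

105/2

Minimum ratio for x2: (5/2)/(1/3) = 15/2.
z changes by −(z-row coeff of x2)·ratio = −(-13/3)·(15/2) = 65/2.
New z = 20 + (65/2) = 105/2.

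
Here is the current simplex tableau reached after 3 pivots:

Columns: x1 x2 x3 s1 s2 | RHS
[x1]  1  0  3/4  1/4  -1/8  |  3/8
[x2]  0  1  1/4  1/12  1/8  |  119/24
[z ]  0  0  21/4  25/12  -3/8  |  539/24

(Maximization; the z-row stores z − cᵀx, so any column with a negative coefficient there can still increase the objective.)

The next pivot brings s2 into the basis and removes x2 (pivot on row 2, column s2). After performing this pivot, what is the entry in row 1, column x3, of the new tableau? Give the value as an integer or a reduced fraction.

1

Pivot element is row 2, column s2: 1/8.
Normalize row 2: new (row 2, x3) = (1/4)/(1/8) = 2.
row 1 ← row 1 − (-1/8)·(new row 2): 3/4 − (-1/8)·2 = 1.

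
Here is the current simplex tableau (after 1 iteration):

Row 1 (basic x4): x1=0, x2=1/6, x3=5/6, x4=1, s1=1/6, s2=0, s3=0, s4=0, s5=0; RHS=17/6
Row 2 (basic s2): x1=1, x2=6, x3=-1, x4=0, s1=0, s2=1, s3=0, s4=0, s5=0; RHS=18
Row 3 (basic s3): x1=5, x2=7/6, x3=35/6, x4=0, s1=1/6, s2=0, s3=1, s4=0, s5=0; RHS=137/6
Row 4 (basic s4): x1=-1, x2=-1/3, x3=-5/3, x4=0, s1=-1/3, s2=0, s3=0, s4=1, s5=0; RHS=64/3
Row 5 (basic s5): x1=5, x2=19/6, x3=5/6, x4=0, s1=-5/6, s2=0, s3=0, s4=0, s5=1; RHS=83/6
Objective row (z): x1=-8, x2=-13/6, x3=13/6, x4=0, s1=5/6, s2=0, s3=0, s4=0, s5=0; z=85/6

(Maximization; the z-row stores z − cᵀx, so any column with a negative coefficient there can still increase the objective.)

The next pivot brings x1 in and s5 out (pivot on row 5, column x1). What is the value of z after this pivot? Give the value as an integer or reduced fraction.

363/10

Minimum ratio for x1: (83/6)/5 = 83/30.
z changes by −(z-row coeff of x1)·ratio = −(-8)·(83/30) = 332/15.
New z = 85/6 + (332/15) = 363/10.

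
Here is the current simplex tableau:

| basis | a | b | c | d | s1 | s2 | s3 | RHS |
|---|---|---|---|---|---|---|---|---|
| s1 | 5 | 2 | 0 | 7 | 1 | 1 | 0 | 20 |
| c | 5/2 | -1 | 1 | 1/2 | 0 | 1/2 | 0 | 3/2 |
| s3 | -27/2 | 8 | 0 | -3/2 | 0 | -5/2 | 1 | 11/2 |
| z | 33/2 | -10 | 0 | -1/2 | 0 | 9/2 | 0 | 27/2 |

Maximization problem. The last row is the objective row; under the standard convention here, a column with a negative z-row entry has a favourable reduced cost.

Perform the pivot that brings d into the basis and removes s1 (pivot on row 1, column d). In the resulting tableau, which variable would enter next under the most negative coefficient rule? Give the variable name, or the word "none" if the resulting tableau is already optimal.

Pivot element 7. New z-row = old z-row − (-1/2)·(row 1/7).
Updated z-row coefficients: a: 118/7, b: -69/7, c: 0, d: 0, s1: 1/14, s2: 32/7, s3: 0.
The most negative is -69/7 in column b, so b would enter next.

b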